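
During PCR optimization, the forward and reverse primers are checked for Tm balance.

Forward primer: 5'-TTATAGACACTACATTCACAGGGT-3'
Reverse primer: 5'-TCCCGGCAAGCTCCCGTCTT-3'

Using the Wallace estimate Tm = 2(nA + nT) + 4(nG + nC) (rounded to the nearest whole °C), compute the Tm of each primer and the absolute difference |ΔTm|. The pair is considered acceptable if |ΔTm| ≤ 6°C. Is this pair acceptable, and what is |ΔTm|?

|ΔTm| = 0°C; the pair is acceptable.

Forward: A=8 T=7 G=4 C=5 → Tm = 2·15 + 4·9 = 66°C.
Reverse: A=2 T=5 G=4 C=9 → Tm = 2·7 + 4·13 = 66°C.
|ΔTm| = |66 − 66| = 0°C, ≤ 6°C.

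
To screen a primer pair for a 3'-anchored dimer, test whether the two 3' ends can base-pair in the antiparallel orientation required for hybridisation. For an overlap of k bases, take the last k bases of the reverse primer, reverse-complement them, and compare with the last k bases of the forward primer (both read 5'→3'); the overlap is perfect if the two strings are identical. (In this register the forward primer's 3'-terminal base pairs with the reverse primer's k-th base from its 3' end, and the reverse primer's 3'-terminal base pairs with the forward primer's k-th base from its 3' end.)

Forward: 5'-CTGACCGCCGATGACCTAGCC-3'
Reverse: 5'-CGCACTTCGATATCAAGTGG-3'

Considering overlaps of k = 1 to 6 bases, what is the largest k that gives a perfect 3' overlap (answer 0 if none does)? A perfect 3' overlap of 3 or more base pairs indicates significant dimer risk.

Longest perfect overlap: 2 complementary base pairs; below the dimer-risk threshold (threshold 3).

Last 6 bases (5'→3') — forward …CTAGCC, reverse …AAGTGG.
Reverse complement of the reverse primer's last 6 bases: CCACTT; its first k bases are the reverse complement of the reverse primer's last k bases, so a perfect k-base overlap needs the forward primer's last k bases to equal them.
Comparing (forward last k vs required): k=1: C vs C ✓; k=2: CC vs CC ✓; k=3: GCC vs CCA ✗; k=4: AGCC vs CCAC ✗; k=5: TAGCC vs CCACT ✗; k=6: CTAGCC vs CCACTT ✗.
Perfect overlaps at k = 1, 2; the largest is 2.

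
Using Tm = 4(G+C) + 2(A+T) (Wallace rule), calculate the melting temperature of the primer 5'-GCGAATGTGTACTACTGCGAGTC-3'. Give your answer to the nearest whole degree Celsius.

Base counts: A=5, T=6, G=7, C=5 (length 23).
Tm = 2·(5+6) + 4·(7+5) = 2·11 + 4·12 = 22 + 48 = 70°C.

70°C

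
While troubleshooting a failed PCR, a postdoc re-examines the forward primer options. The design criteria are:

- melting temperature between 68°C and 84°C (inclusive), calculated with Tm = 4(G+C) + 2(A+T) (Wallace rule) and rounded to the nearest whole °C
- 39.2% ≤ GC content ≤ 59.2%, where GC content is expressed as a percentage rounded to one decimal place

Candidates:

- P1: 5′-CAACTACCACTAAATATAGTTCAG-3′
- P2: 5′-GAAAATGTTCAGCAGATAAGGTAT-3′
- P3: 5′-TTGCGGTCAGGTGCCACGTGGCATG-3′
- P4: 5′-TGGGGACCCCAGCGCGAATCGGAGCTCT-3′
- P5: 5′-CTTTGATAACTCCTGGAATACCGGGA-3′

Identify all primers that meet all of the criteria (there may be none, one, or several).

P1 (24 nt, A=10 T=6 G=2 C=6): Tm = 2·16 + 4·8 = 64°C, outside 68–84°C ✗; GC 8/24 = 33.3%, outside 39.2–59.2% ✗ — fails.
P2 (24 nt, A=10 T=6 G=6 C=2): Tm = 2·16 + 4·8 = 64°C, outside 68–84°C ✗; GC 8/24 = 33.3%, outside 39.2–59.2% ✗ — fails.
P3 (25 nt, A=3 T=6 G=10 C=6): Tm = 2·9 + 4·16 = 82°C ✓; GC 16/25 = 64.0%, outside 39.2–59.2% ✗ — fails.
P4 (28 nt, A=5 T=4 G=10 C=9): Tm = 2·9 + 4·19 = 94°C, outside 68–84°C ✗; GC 19/28 = 67.9%, outside 39.2–59.2% ✗ — fails.
P5 (26 nt, A=7 T=7 G=6 C=6): Tm = 2·14 + 4·12 = 76°C ✓; GC 12/26 = 46.2% ✓ — passes.

P5 only.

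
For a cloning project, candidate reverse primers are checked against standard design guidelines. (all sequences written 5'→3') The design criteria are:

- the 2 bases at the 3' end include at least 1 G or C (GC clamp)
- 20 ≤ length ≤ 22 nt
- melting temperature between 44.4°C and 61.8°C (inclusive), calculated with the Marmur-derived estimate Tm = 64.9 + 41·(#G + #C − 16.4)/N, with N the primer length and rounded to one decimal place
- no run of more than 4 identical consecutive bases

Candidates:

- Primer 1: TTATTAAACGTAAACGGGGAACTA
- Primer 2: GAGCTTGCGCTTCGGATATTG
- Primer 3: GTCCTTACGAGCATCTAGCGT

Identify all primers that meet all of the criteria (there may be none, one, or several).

Primer 1 (24 nt, A=10 T=6 G=5 C=3): 3' end TA has 0 G/C, need ≥1 ✗; length 24, outside 20–22 ✗; Tm = 64.9 + 41·(8 − 16.4)/24 = 50.6°C ✓; longest run = 4 ✓ — fails.
Primer 2 (21 nt, A=3 T=7 G=7 C=4): 3' end TG has 1 G/C ✓; length 21 ✓; Tm = 64.9 + 41·(11 − 16.4)/21 = 54.4°C ✓; longest run = 2 ✓ — passes.
Primer 3 (21 nt, A=4 T=6 G=5 C=6): 3' end GT has 1 G/C ✓; length 21 ✓; Tm = 64.9 + 41·(11 − 16.4)/21 = 54.4°C ✓; longest run = 2 ✓ — passes.

Primer 2 and Primer 3.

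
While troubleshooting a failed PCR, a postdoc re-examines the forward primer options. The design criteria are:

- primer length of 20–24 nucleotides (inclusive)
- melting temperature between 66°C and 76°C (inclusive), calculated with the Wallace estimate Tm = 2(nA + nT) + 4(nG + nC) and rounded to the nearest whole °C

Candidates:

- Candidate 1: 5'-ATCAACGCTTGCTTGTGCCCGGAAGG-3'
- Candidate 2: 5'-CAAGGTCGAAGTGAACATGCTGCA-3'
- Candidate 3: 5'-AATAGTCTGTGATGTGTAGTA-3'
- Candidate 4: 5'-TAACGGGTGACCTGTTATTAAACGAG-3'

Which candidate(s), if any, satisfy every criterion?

Candidate 2 only.

Candidate 1 (26 nt, A=5 T=6 G=8 C=7): length 26, outside 20–24 ✗; Tm = 2·11 + 4·15 = 82°C, outside 66–76°C ✗ — fails.
Candidate 2 (24 nt, A=8 T=4 G=7 C=5): length 24 ✓; Tm = 2·12 + 4·12 = 72°C ✓ — passes.
Candidate 3 (21 nt, A=6 T=8 G=6 C=1): length 21 ✓; Tm = 2·14 + 4·7 = 56°C, outside 66–76°C ✗ — fails.
Candidate 4 (26 nt, A=8 T=7 G=7 C=4): length 26, outside 20–24 ✗; Tm = 2·15 + 4·11 = 74°C ✓ — fails.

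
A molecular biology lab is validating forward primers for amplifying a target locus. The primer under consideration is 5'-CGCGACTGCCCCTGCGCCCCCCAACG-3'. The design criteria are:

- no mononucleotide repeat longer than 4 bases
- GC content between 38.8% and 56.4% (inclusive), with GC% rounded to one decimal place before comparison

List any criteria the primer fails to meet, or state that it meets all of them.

Fails: homopolymer run, GC content.

Base counts: A=3, T=2, G=6, C=15 (length 26).
homopolymer run: longest run = 6, exceeds 4 ✗
GC content: GC 21/26 = 80.8%, outside 38.8–56.4% ✗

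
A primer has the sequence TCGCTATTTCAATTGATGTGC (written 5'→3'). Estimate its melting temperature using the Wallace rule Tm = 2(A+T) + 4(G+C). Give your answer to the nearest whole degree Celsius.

58°C

Base counts: A=4, T=9, G=4, C=4 (length 21).
Tm = 2·(4+9) + 4·(4+4) = 2·13 + 4·8 = 26 + 32 = 58°C.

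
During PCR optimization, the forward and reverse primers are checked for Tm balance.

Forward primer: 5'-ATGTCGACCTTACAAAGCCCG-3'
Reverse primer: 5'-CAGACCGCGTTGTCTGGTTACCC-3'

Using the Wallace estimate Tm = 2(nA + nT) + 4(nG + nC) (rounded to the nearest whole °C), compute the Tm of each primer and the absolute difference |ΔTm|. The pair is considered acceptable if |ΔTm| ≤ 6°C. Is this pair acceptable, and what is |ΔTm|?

Forward: A=6 T=4 G=4 C=7 → Tm = 2·10 + 4·11 = 64°C.
Reverse: A=3 T=6 G=6 C=8 → Tm = 2·9 + 4·14 = 74°C.
|ΔTm| = |64 − 74| = 10°C, > 6°C.

|ΔTm| = 10°C; the pair is not acceptable.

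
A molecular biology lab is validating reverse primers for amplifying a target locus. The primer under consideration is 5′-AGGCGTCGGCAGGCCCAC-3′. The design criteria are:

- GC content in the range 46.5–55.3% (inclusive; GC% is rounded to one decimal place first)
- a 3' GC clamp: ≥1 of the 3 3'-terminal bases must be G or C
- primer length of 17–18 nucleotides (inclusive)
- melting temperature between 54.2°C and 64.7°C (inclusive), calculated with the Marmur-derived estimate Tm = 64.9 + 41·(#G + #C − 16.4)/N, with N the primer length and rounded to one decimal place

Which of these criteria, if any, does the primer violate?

Fails: GC content.

Base counts: A=3, T=1, G=7, C=7 (length 18).
GC content: GC 14/18 = 77.8%, outside 46.5–55.3% ✗
GC clamp: 3' end CAC has 2 G/C ✓
length: length 18 ✓
Tm: Tm = 64.9 + 41·(14 − 16.4)/18 = 59.4°C ✓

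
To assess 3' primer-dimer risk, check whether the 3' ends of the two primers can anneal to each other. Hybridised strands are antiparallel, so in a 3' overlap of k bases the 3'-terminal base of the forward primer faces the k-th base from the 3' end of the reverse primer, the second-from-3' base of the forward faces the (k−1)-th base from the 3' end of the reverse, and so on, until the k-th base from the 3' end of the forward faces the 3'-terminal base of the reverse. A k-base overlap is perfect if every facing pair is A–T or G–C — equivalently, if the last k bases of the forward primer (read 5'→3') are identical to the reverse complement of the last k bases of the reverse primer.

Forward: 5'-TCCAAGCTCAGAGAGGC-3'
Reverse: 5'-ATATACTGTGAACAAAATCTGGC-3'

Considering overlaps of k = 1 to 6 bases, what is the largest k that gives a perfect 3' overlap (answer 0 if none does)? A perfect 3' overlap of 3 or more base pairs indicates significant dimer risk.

Last 6 bases (5'→3') — forward …AGAGGC, reverse …TCTGGC.
Reverse complement of the reverse primer's last 6 bases: GCCAGA; its first k bases are the reverse complement of the reverse primer's last k bases, so a perfect k-base overlap needs the forward primer's last k bases to equal them.
Comparing (forward last k vs required): k=1: C vs G ✗; k=2: GC vs GC ✓; k=3: GGC vs GCC ✗; k=4: AGGC vs GCCA ✗; k=5: GAGGC vs GCCAG ✗; k=6: AGAGGC vs GCCAGA ✗.
Only k = 2 is perfect, so the longest perfect 3' overlap is 2.

Longest perfect overlap: 2 complementary base pairs; below the dimer-risk threshold (threshold 3).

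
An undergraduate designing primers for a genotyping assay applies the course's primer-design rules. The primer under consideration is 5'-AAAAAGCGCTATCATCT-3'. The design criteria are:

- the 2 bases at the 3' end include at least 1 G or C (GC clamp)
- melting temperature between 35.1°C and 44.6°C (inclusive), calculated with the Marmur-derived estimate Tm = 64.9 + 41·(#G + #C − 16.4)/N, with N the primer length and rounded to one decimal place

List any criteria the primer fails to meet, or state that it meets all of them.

Meets all criteria.

Base counts: A=7, T=4, G=2, C=4 (length 17).
GC clamp: 3' end CT has 1 G/C ✓
Tm: Tm = 64.9 + 41·(6 − 16.4)/17 = 39.8°C ✓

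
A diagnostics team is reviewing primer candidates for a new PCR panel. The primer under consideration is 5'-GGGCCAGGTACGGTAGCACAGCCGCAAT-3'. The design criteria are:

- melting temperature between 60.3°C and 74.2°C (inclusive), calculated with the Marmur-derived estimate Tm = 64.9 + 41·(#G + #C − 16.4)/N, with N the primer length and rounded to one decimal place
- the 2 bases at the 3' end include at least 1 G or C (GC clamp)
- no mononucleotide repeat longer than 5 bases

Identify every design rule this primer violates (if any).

Fails: GC clamp.

Base counts: A=7, T=3, G=10, C=8 (length 28).
Tm: Tm = 64.9 + 41·(18 − 16.4)/28 = 67.2°C ✓
GC clamp: 3' end AT has 0 G/C, need ≥1 ✗
homopolymer run: longest run = 3 ✓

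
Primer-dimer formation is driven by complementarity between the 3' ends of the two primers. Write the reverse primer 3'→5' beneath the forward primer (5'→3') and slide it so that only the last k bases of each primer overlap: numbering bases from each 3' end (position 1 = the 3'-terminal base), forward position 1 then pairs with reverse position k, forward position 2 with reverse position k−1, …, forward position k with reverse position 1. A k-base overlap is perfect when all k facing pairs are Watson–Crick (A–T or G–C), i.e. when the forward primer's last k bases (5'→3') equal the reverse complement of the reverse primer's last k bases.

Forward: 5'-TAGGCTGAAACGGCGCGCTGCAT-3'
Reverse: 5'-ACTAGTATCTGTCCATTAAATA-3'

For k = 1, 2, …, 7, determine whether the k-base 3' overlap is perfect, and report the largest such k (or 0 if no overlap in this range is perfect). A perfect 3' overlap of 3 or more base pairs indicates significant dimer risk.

Last 7 bases (5'→3') — forward …GCTGCAT, reverse …TTAAATA.
Reverse complement of the reverse primer's last 7 bases: TATTTAA; its first k bases are the reverse complement of the reverse primer's last k bases, so a perfect k-base overlap needs the forward primer's last k bases to equal them.
Comparing (forward last k vs required): k=1: T vs T ✓; k=2: AT vs TA ✗; k=3: CAT vs TAT ✗; k=4: GCAT vs TATT ✗; k=5: TGCAT vs TATTT ✗; k=6: CTGCAT vs TATTTA ✗; k=7: GCTGCAT vs TATTTAA ✗.
Only k = 1 is perfect, so the longest perfect 3' overlap is 1.

Longest perfect overlap: 1 complementary base pair; below the dimer-risk threshold (threshold 3).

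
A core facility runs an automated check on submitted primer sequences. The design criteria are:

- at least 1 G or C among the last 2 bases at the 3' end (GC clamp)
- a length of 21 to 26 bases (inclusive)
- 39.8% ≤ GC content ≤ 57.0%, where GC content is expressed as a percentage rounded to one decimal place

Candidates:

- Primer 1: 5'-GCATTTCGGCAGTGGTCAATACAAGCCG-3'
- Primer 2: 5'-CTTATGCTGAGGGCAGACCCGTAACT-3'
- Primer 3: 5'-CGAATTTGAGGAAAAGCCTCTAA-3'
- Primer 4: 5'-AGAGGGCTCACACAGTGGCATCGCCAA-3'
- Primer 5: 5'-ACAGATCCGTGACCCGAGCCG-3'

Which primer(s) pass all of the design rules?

Primer 1 (28 nt, A=7 T=6 G=8 C=7): 3' end CG has 2 G/C ✓; length 28, outside 21–26 ✗; GC 15/28 = 53.6% ✓ — fails.
Primer 2 (26 nt, A=6 T=6 G=7 C=7): 3' end CT has 1 G/C ✓; length 26 ✓; GC 14/26 = 53.8% ✓ — passes.
Primer 3 (23 nt, A=9 T=5 G=5 C=4): 3' end AA has 0 G/C, need ≥1 ✗; length 23 ✓; GC 9/23 = 39.1%, outside 39.8–57.0% ✗ — fails.
Primer 4 (27 nt, A=8 T=3 G=8 C=8): 3' end AA has 0 G/C, need ≥1 ✗; length 27, outside 21–26 ✗; GC 16/27 = 59.3%, outside 39.8–57.0% ✗ — fails.
Primer 5 (21 nt, A=5 T=2 G=6 C=8): 3' end CG has 2 G/C ✓; length 21 ✓; GC 14/21 = 66.7%, outside 39.8–57.0% ✗ — fails.

Primer 2 only.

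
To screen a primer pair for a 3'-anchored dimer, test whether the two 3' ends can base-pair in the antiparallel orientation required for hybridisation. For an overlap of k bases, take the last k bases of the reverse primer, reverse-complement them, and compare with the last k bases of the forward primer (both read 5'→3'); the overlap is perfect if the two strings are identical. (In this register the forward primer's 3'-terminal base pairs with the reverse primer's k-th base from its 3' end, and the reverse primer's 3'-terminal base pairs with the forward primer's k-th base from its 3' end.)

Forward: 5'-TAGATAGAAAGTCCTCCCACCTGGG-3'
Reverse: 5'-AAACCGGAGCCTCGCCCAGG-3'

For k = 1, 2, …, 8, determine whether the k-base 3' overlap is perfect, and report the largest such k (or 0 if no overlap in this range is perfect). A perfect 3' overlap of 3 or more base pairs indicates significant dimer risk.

Longest perfect overlap: 6 complementary base pairs; significant dimer risk (threshold 3).

Last 8 bases (5'→3') — forward …CACCTGGG, reverse …CGCCCAGG.
Reverse complement of the reverse primer's last 8 bases: CCTGGGCG; its first k bases are the reverse complement of the reverse primer's last k bases, so a perfect k-base overlap needs the forward primer's last k bases to equal them.
Comparing (forward last k vs required): k=1: G vs C ✗; k=2: GG vs CC ✗; k=3: GGG vs CCT ✗; k=4: TGGG vs CCTG ✗; k=5: CTGGG vs CCTGG ✗; k=6: CCTGGG vs CCTGGG ✓; k=7: ACCTGGG vs CCTGGGC ✗; k=8: CACCTGGG vs CCTGGGCG ✗.
Only k = 6 is perfect, so the longest perfect 3' overlap is 6.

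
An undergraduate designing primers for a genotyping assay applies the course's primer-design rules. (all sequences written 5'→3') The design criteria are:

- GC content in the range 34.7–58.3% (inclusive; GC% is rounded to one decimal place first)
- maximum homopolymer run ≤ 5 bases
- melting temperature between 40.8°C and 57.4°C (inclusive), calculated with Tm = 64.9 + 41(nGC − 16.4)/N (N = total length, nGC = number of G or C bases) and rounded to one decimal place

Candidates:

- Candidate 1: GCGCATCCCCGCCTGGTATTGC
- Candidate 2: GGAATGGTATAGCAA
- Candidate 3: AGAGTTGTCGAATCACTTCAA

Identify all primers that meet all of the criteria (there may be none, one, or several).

Candidate 1 (22 nt, A=2 T=5 G=6 C=9): GC 15/22 = 68.2%, outside 34.7–58.3% ✗; longest run = 4 ✓; Tm = 64.9 + 41·(15 − 16.4)/22 = 62.3°C, outside 40.8–57.4°C ✗ — fails.
Candidate 2 (15 nt, A=6 T=3 G=5 C=1): GC 6/15 = 40.0% ✓; longest run = 2 ✓; Tm = 64.9 + 41·(6 − 16.4)/15 = 36.5°C, outside 40.8–57.4°C ✗ — fails.
Candidate 3 (21 nt, A=7 T=6 G=4 C=4): GC 8/21 = 38.1% ✓; longest run = 2 ✓; Tm = 64.9 + 41·(8 − 16.4)/21 = 48.5°C ✓ — passes.

Candidate 3 only.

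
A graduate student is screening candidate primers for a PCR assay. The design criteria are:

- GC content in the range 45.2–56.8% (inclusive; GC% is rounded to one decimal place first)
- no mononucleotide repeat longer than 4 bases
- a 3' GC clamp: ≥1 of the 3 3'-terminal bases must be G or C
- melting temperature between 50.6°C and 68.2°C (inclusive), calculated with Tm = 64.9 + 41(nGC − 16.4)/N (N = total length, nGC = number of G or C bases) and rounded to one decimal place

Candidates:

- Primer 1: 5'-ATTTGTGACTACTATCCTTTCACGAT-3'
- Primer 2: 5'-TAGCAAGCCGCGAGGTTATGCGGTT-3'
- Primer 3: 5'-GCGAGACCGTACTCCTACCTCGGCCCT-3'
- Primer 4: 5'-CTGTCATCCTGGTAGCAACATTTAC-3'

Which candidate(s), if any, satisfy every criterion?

Primer 1 (26 nt, A=6 T=11 G=3 C=6): GC 9/26 = 34.6%, outside 45.2–56.8% ✗; longest run = 3 ✓; 3' end GAT has 1 G/C ✓; Tm = 64.9 + 41·(9 − 16.4)/26 = 53.2°C ✓ — fails.
Primer 2 (25 nt, A=5 T=6 G=9 C=5): GC 14/25 = 56.0% ✓; longest run = 2 ✓; 3' end GTT has 1 G/C ✓; Tm = 64.9 + 41·(14 − 16.4)/25 = 61.0°C ✓ — passes.
Primer 3 (27 nt, A=4 T=5 G=6 C=12): GC 18/27 = 66.7%, outside 45.2–56.8% ✗; longest run = 3 ✓; 3' end CCT has 2 G/C ✓; Tm = 64.9 + 41·(18 − 16.4)/27 = 67.3°C ✓ — fails.
Primer 4 (25 nt, A=6 T=8 G=4 C=7): GC 11/25 = 44.0%, outside 45.2–56.8% ✗; longest run = 3 ✓; 3' end TAC has 1 G/C ✓; Tm = 64.9 + 41·(11 − 16.4)/25 = 56.0°C ✓ — fails.

Primer 2 only.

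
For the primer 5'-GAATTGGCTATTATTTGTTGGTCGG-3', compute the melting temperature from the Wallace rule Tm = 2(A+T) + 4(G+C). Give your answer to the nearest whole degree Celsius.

Base counts: A=4, T=11, G=8, C=2 (length 25).
Tm = 2·(4+11) + 4·(8+2) = 2·15 + 4·10 = 30 + 40 = 70°C.

70°C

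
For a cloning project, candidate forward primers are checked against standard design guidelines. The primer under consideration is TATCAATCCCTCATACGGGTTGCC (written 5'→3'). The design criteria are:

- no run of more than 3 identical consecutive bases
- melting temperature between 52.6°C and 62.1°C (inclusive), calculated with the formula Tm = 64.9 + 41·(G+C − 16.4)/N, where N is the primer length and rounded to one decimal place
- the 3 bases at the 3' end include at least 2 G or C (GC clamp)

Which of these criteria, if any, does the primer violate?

Base counts: A=5, T=7, G=4, C=8 (length 24).
homopolymer run: longest run = 3 ✓
Tm: Tm = 64.9 + 41·(12 − 16.4)/24 = 57.4°C ✓
GC clamp: 3' end GCC has 3 G/C ✓

Meets all criteria.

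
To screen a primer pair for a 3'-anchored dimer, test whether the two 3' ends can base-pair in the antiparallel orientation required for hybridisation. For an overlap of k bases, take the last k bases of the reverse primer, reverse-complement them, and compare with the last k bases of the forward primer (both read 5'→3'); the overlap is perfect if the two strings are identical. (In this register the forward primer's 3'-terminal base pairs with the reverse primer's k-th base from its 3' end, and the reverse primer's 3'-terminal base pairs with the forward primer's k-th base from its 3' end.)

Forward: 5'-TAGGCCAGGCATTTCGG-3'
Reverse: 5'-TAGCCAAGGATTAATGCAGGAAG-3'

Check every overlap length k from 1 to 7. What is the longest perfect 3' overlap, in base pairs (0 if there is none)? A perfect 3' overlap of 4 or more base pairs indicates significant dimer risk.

Longest perfect overlap: 0 complementary base pairs; below the dimer-risk threshold (threshold 4).

Last 7 bases (5'→3') — forward …ATTTCGG, reverse …CAGGAAG.
Reverse complement of the reverse primer's last 7 bases: CTTCCTG; its first k bases are the reverse complement of the reverse primer's last k bases, so a perfect k-base overlap needs the forward primer's last k bases to equal them.
Comparing (forward last k vs required): k=1: G vs C ✗; k=2: GG vs CT ✗; k=3: CGG vs CTT ✗; k=4: TCGG vs CTTC ✗; k=5: TTCGG vs CTTCC ✗; k=6: TTTCGG vs CTTCCT ✗; k=7: ATTTCGG vs CTTCCTG ✗.
No overlap length from 1 to 7 is perfect, so the longest perfect 3' overlap is 0.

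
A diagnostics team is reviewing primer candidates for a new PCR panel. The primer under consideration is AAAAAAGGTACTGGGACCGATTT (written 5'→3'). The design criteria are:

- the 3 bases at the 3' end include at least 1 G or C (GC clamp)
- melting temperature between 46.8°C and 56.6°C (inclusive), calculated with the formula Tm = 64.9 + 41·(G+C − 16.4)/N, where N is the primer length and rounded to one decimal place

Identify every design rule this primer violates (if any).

Fails: GC clamp.

Base counts: A=9, T=5, G=6, C=3 (length 23).
GC clamp: 3' end TTT has 0 G/C, need ≥1 ✗
Tm: Tm = 64.9 + 41·(9 − 16.4)/23 = 51.7°C ✓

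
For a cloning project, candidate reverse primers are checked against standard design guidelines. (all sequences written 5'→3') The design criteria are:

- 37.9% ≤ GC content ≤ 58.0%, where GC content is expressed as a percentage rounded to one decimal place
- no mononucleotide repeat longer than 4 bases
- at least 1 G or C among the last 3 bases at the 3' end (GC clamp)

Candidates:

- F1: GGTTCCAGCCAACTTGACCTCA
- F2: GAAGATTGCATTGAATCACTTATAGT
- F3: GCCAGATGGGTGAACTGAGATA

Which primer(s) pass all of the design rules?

F1 only.

F1 (22 nt, A=5 T=5 G=4 C=8): GC 12/22 = 54.5% ✓; longest run = 2 ✓; 3' end TCA has 1 G/C ✓ — passes.
F2 (26 nt, A=9 T=9 G=5 C=3): GC 8/26 = 30.8%, outside 37.9–58.0% ✗; longest run = 2 ✓; 3' end AGT has 1 G/C ✓ — fails.
F3 (22 nt, A=7 T=4 G=8 C=3): GC 11/22 = 50.0% ✓; longest run = 3 ✓; 3' end ATA has 0 G/C, need ≥1 ✗ — fails.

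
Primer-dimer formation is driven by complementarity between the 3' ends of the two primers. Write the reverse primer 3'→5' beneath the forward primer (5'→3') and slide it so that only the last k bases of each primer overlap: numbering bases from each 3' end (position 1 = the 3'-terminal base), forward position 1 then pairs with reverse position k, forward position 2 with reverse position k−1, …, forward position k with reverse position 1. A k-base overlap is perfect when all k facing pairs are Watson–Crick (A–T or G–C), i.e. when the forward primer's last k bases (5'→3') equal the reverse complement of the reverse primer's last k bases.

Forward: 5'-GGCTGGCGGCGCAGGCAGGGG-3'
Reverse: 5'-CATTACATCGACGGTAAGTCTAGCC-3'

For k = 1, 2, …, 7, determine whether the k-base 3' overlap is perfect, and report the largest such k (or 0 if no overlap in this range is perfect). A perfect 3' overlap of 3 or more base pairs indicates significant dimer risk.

Longest perfect overlap: 2 complementary base pairs; below the dimer-risk threshold (threshold 3).

Last 7 bases (5'→3') — forward …GCAGGGG, reverse …TCTAGCC.
Reverse complement of the reverse primer's last 7 bases: GGCTAGA; its first k bases are the reverse complement of the reverse primer's last k bases, so a perfect k-base overlap needs the forward primer's last k bases to equal them.
Comparing (forward last k vs required): k=1: G vs G ✓; k=2: GG vs GG ✓; k=3: GGG vs GGC ✗; k=4: GGGG vs GGCT ✗; k=5: AGGGG vs GGCTA ✗; k=6: CAGGGG vs GGCTAG ✗; k=7: GCAGGGG vs GGCTAGA ✗.
Perfect overlaps at k = 1, 2; the largest is 2.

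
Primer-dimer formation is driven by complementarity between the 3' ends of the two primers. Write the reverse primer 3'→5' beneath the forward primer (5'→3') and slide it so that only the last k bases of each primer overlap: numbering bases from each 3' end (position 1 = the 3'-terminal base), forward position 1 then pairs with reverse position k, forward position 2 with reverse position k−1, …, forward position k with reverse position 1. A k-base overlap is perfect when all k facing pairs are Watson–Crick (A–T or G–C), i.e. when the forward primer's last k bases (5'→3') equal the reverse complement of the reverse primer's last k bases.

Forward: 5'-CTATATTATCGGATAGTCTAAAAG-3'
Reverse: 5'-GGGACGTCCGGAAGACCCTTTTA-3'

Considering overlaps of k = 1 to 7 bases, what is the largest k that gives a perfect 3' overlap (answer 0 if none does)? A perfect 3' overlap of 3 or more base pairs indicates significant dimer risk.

Last 7 bases (5'→3') — forward …CTAAAAG, reverse …CCTTTTA.
Reverse complement of the reverse primer's last 7 bases: TAAAAGG; its first k bases are the reverse complement of the reverse primer's last k bases, so a perfect k-base overlap needs the forward primer's last k bases to equal them.
Comparing (forward last k vs required): k=1: G vs T ✗; k=2: AG vs TA ✗; k=3: AAG vs TAA ✗; k=4: AAAG vs TAAA ✗; k=5: AAAAG vs TAAAA ✗; k=6: TAAAAG vs TAAAAG ✓; k=7: CTAAAAG vs TAAAAGG ✗.
Only k = 6 is perfect, so the longest perfect 3' overlap is 6.

Longest perfect overlap: 6 complementary base pairs; significant dimer risk (threshold 3).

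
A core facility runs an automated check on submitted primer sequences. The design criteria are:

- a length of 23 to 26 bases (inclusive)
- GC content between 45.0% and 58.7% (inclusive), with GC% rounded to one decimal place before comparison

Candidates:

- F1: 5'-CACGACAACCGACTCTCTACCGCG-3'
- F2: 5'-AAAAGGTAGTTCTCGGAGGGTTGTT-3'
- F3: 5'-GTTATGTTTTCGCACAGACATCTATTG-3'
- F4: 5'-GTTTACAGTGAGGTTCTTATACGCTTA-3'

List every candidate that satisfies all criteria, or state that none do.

F1 (24 nt, A=6 T=3 G=4 C=11): length 24 ✓; GC 15/24 = 62.5%, outside 45.0–58.7% ✗ — fails.
F2 (25 nt, A=6 T=8 G=9 C=2): length 25 ✓; GC 11/25 = 44.0%, outside 45.0–58.7% ✗ — fails.
F3 (27 nt, A=6 T=11 G=5 C=5): length 27, outside 23–26 ✗; GC 10/27 = 37.0%, outside 45.0–58.7% ✗ — fails.
F4 (27 nt, A=6 T=11 G=6 C=4): length 27, outside 23–26 ✗; GC 10/27 = 37.0%, outside 45.0–58.7% ✗ — fails.

None of the candidates satisfy all criteria.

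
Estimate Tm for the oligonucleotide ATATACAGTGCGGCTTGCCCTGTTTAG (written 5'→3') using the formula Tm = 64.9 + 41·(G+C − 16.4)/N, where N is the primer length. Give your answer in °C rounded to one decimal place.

59.7°C

Base counts: A=5, T=9, G=7, C=6; G+C = 13, N = 27.
Tm = 64.9 + 41·(13 − 16.4)/27 = 64.9 + -139.40/27 = 59.7°C.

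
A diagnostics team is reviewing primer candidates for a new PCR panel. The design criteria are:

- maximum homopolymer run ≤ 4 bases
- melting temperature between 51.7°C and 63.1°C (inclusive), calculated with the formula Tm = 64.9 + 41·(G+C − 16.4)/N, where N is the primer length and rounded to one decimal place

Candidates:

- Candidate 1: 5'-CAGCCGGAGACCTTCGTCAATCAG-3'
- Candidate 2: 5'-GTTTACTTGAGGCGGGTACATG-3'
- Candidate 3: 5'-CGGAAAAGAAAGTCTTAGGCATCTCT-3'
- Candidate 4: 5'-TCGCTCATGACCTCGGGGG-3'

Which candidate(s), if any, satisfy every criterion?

Candidate 1, Candidate 2 and Candidate 3.

Candidate 1 (24 nt, A=6 T=4 G=6 C=8): longest run = 2 ✓; Tm = 64.9 + 41·(14 − 16.4)/24 = 60.8°C ✓ — passes.
Candidate 2 (22 nt, A=4 T=7 G=8 C=3): longest run = 3 ✓; Tm = 64.9 + 41·(11 − 16.4)/22 = 54.8°C ✓ — passes.
Candidate 3 (26 nt, A=9 T=6 G=6 C=5): longest run = 4 ✓; Tm = 64.9 + 41·(11 − 16.4)/26 = 56.4°C ✓ — passes.
Candidate 4 (19 nt, A=2 T=4 G=7 C=6): longest run = 5, exceeds 4 ✗; Tm = 64.9 + 41·(13 − 16.4)/19 = 57.6°C ✓ — fails.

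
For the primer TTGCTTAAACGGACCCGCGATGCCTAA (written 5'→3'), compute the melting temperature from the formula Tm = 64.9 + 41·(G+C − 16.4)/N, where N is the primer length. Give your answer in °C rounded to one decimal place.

Base counts: A=7, T=6, G=6, C=8; G+C = 14, N = 27.
Tm = 64.9 + 41·(14 − 16.4)/27 = 64.9 + -98.40/27 = 61.3°C.

61.3°C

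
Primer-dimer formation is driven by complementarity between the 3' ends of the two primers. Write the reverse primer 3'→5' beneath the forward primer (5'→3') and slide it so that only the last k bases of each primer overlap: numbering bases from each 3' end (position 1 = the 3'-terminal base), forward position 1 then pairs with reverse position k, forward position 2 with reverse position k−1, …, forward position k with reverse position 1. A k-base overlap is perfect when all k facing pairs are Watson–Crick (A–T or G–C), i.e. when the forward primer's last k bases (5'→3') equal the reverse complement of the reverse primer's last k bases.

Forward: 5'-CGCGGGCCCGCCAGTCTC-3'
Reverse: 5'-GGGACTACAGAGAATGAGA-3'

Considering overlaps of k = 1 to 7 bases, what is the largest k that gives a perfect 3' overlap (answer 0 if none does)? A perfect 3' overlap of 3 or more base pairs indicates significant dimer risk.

Last 7 bases (5'→3') — forward …CAGTCTC, reverse …AATGAGA.
Reverse complement of the reverse primer's last 7 bases: TCTCATT; its first k bases are the reverse complement of the reverse primer's last k bases, so a perfect k-base overlap needs the forward primer's last k bases to equal them.
Comparing (forward last k vs required): k=1: C vs T ✗; k=2: TC vs TC ✓; k=3: CTC vs TCT ✗; k=4: TCTC vs TCTC ✓; k=5: GTCTC vs TCTCA ✗; k=6: AGTCTC vs TCTCAT ✗; k=7: CAGTCTC vs TCTCATT ✗.
Perfect overlaps at k = 2, 4; the largest is 4.

Longest perfect overlap: 4 complementary base pairs; significant dimer risk (threshold 3).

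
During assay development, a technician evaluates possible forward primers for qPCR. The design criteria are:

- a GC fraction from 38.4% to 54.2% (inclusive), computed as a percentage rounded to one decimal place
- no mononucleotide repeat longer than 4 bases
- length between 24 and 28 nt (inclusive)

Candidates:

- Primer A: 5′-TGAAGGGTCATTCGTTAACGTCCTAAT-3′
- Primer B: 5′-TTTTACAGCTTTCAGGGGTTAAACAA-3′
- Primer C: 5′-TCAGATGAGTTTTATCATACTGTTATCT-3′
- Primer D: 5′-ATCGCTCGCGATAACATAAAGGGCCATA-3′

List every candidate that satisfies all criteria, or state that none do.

Primer A (27 nt, A=7 T=9 G=6 C=5): GC 11/27 = 40.7% ✓; longest run = 3 ✓; length 27 ✓ — passes.
Primer B (26 nt, A=8 T=9 G=5 C=4): GC 9/26 = 34.6%, outside 38.4–54.2% ✗; longest run = 4 ✓; length 26 ✓ — fails.
Primer C (28 nt, A=7 T=13 G=4 C=4): GC 8/28 = 28.6%, outside 38.4–54.2% ✗; longest run = 4 ✓; length 28 ✓ — fails.
Primer D (28 nt, A=10 T=5 G=6 C=7): GC 13/28 = 46.4% ✓; longest run = 3 ✓; length 28 ✓ — passes.

Primer A and Primer D.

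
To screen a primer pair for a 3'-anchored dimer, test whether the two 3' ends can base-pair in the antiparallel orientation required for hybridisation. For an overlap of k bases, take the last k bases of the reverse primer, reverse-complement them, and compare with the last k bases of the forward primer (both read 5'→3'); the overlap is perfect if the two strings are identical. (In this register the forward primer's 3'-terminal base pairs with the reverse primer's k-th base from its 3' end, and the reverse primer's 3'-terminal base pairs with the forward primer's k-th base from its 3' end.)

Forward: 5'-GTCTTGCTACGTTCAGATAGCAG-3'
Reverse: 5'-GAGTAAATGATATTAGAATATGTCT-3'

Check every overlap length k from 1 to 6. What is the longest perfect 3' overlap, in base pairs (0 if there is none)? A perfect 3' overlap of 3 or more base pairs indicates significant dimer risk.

Longest perfect overlap: 2 complementary base pairs; below the dimer-risk threshold (threshold 3).

Last 6 bases (5'→3') — forward …TAGCAG, reverse …ATGTCT.
Reverse complement of the reverse primer's last 6 bases: AGACAT; its first k bases are the reverse complement of the reverse primer's last k bases, so a perfect k-base overlap needs the forward primer's last k bases to equal them.
Comparing (forward last k vs required): k=1: G vs A ✗; k=2: AG vs AG ✓; k=3: CAG vs AGA ✗; k=4: GCAG vs AGAC ✗; k=5: AGCAG vs AGACA ✗; k=6: TAGCAG vs AGACAT ✗.
Only k = 2 is perfect, so the longest perfect 3' overlap is 2.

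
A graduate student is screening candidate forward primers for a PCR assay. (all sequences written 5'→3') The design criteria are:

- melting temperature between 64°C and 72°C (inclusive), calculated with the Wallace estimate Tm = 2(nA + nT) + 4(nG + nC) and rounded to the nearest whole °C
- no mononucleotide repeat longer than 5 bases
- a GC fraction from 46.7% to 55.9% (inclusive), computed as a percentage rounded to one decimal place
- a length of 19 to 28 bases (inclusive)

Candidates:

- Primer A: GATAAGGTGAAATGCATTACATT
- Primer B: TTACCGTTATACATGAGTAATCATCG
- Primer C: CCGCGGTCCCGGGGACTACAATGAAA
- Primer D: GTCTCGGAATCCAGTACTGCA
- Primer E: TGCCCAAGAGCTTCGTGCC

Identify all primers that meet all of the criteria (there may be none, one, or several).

Primer D only.

Primer A (23 nt, A=9 T=7 G=5 C=2): Tm = 2·16 + 4·7 = 60°C, outside 64–72°C ✗; longest run = 3 ✓; GC 7/23 = 30.4%, outside 46.7–55.9% ✗; length 23 ✓ — fails.
Primer B (26 nt, A=8 T=9 G=4 C=5): Tm = 2·17 + 4·9 = 70°C ✓; longest run = 2 ✓; GC 9/26 = 34.6%, outside 46.7–55.9% ✗; length 26 ✓ — fails.
Primer C (26 nt, A=7 T=3 G=8 C=8): Tm = 2·10 + 4·16 = 84°C, outside 64–72°C ✗; longest run = 4 ✓; GC 16/26 = 61.5%, outside 46.7–55.9% ✗; length 26 ✓ — fails.
Primer D (21 nt, A=5 T=5 G=5 C=6): Tm = 2·10 + 4·11 = 64°C ✓; longest run = 2 ✓; GC 11/21 = 52.4% ✓; length 21 ✓ — passes.
Primer E (19 nt, A=3 T=4 G=5 C=7): Tm = 2·7 + 4·12 = 62°C, outside 64–72°C ✗; longest run = 3 ✓; GC 12/19 = 63.2%, outside 46.7–55.9% ✗; length 19 ✓ — fails.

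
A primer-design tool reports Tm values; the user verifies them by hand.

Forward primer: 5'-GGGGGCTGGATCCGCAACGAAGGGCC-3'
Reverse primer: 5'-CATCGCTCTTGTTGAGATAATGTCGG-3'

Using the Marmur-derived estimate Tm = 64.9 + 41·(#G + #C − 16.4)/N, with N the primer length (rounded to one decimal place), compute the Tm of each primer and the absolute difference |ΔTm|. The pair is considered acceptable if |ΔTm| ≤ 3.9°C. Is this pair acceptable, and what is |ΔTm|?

|ΔTm| = 11.0°C; the pair is not acceptable.

Forward: G+C = 19, N = 26 → Tm = 64.9 + 41·(19 − 16.4)/26 = 69.0°C.
Reverse: G+C = 12, N = 26 → Tm = 64.9 + 41·(12 − 16.4)/26 = 58.0°C.
|ΔTm| = |69.0 − 58.0| = 11.0°C, > 3.9°C.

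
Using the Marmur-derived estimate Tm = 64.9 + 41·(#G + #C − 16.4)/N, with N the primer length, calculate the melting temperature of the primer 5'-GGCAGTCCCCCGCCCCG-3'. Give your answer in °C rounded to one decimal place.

61.5°C

Base counts: A=1, T=1, G=5, C=10; G+C = 15, N = 17.
Tm = 64.9 + 41·(15 − 16.4)/17 = 64.9 + -57.40/17 = 61.5°C.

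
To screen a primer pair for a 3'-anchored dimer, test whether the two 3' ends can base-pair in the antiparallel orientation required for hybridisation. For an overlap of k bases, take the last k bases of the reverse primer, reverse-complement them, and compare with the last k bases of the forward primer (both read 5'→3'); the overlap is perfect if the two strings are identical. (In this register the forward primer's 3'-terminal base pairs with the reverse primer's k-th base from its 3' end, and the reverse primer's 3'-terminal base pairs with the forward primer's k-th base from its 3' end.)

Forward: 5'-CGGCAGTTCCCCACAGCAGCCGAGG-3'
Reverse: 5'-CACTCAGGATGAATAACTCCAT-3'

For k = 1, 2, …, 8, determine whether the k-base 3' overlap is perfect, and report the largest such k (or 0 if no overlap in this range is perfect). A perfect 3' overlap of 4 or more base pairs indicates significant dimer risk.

Longest perfect overlap: 0 complementary base pairs; below the dimer-risk threshold (threshold 4).

Last 8 bases (5'→3') — forward …AGCCGAGG, reverse …AACTCCAT.
Reverse complement of the reverse primer's last 8 bases: ATGGAGTT; its first k bases are the reverse complement of the reverse primer's last k bases, so a perfect k-base overlap needs the forward primer's last k bases to equal them.
Comparing (forward last k vs required): k=1: G vs A ✗; k=2: GG vs AT ✗; k=3: AGG vs ATG ✗; k=4: GAGG vs ATGG ✗; k=5: CGAGG vs ATGGA ✗; k=6: CCGAGG vs ATGGAG ✗; k=7: GCCGAGG vs ATGGAGT ✗; k=8: AGCCGAGG vs ATGGAGTT ✗.
No overlap length from 1 to 8 is perfect, so the longest perfect 3' overlap is 0.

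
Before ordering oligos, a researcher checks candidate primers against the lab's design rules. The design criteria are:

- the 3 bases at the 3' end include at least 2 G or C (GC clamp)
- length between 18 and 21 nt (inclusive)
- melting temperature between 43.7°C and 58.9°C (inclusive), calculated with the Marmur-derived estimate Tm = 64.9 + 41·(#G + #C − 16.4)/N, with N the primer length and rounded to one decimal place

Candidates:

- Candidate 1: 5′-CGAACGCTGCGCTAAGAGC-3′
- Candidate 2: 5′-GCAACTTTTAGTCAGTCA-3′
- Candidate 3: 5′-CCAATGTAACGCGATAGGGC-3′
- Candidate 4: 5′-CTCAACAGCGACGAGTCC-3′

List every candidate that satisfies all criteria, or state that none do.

Candidate 1 (19 nt, A=5 T=2 G=6 C=6): 3' end AGC has 2 G/C ✓; length 19 ✓; Tm = 64.9 + 41·(12 − 16.4)/19 = 55.4°C ✓ — passes.
Candidate 2 (18 nt, A=5 T=6 G=3 C=4): 3' end TCA has 1 G/C, need ≥2 ✗; length 18 ✓; Tm = 64.9 + 41·(7 − 16.4)/18 = 43.5°C, outside 43.7–58.9°C ✗ — fails.
Candidate 3 (20 nt, A=6 T=3 G=6 C=5): 3' end GGC has 3 G/C ✓; length 20 ✓; Tm = 64.9 + 41·(11 − 16.4)/20 = 53.8°C ✓ — passes.
Candidate 4 (18 nt, A=5 T=2 G=4 C=7): 3' end TCC has 2 G/C ✓; length 18 ✓; Tm = 64.9 + 41·(11 − 16.4)/18 = 52.6°C ✓ — passes.

Candidate 1, Candidate 3 and Candidate 4.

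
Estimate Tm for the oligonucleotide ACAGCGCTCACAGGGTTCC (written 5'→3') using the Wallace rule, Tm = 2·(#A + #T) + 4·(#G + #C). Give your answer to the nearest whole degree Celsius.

62°C

Base counts: A=4, T=3, G=5, C=7 (length 19).
Tm = 2·(4+3) + 4·(5+7) = 2·7 + 4·12 = 14 + 48 = 62°C.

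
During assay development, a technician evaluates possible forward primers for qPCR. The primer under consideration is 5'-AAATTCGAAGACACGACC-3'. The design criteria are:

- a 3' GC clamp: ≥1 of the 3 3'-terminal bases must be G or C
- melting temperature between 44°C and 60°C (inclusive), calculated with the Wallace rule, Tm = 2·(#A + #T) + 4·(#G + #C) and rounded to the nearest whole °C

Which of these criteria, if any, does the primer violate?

Base counts: A=8, T=2, G=3, C=5 (length 18).
GC clamp: 3' end ACC has 2 G/C ✓
Tm: Tm = 2·10 + 4·8 = 52°C ✓

Meets all criteria.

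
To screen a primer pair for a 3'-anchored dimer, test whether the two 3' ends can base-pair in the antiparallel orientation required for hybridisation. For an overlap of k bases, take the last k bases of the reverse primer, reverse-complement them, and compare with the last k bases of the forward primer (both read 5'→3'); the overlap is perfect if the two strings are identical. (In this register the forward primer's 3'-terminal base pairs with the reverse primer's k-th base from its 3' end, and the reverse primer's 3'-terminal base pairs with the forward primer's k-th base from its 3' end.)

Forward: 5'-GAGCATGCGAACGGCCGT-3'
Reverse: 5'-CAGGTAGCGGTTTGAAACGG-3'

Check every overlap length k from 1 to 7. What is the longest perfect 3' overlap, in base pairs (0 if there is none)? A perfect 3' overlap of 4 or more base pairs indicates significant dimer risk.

Last 7 bases (5'→3') — forward …CGGCCGT, reverse …GAAACGG.
Reverse complement of the reverse primer's last 7 bases: CCGTTTC; its first k bases are the reverse complement of the reverse primer's last k bases, so a perfect k-base overlap needs the forward primer's last k bases to equal them.
Comparing (forward last k vs required): k=1: T vs C ✗; k=2: GT vs CC ✗; k=3: CGT vs CCG ✗; k=4: CCGT vs CCGT ✓; k=5: GCCGT vs CCGTT ✗; k=6: GGCCGT vs CCGTTT ✗; k=7: CGGCCGT vs CCGTTTC ✗.
Only k = 4 is perfect, so the longest perfect 3' overlap is 4.

Longest perfect overlap: 4 complementary base pairs; significant dimer risk (threshold 4).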